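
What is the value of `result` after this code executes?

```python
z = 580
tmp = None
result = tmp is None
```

z = 580; tmp = None; result = True

True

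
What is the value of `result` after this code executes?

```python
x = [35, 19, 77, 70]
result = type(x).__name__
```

x is list; result = 'list'

'list'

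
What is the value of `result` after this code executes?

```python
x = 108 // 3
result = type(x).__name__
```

x is int; result = 'int'

'int'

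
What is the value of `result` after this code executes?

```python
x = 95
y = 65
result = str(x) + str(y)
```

x = 95; y = 65; result = '9565'

'9565'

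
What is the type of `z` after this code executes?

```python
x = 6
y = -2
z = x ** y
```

int ** negative = float

float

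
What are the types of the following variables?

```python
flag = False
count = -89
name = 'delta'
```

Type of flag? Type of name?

flag is assigned the constant False, which has type bool; name is assigned a quoted string literal, so it is a str

bool, str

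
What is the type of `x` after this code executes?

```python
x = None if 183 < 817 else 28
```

183 < 817 is True, so the if branch is taken

NoneType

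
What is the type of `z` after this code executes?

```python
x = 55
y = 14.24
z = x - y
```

int - float = float

float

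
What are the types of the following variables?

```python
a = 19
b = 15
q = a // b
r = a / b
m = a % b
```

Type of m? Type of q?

% of ints returns int; // returns int

int, int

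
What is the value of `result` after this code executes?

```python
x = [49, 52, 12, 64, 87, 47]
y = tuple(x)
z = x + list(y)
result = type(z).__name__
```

x is list; y is tuple; z is list; result = 'list'

'list'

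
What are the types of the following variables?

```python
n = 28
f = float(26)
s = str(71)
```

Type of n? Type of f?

n is assigned a bare integer (no decimal point), so it is an int; f is assigned the result of calling float(), which returns a float

int, float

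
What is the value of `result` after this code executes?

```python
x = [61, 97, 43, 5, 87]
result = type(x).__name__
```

x is list; result = 'list'

'list'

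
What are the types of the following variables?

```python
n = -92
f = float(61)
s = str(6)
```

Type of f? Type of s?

f is assigned the result of calling float(), which returns a float; s is assigned the result of calling str(), which returns a str

float, str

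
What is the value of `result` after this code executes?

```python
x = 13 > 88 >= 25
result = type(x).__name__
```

x is bool; result = 'bool'

'bool'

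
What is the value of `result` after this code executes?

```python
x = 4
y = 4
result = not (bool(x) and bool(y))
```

x = 4; y = 4; result = False

False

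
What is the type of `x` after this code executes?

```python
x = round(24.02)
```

round() with no decimal places returns int

int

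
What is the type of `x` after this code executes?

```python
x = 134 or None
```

'or' returns first truthy value

int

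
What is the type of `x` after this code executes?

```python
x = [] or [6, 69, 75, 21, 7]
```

'or' returns first truthy value (list)

list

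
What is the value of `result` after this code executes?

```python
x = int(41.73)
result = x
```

x = 41; result = 41

41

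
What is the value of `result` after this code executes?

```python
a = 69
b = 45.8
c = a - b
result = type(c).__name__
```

a is int; b is float; c is float; result = 'float'

'float'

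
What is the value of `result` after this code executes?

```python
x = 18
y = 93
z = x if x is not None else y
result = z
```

x = 18; y = 93; z = 18; result = 18

18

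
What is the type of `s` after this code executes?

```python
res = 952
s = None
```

None has type NoneType

NoneType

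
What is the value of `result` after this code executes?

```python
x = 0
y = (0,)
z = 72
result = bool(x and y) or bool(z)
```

x = 0; y = (0,); z = 72; result = True

True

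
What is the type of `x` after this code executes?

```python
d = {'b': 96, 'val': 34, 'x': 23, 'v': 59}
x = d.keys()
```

.keys() returns dict_keys view

dict_keys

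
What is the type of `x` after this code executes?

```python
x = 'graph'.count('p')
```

str.count() returns int

int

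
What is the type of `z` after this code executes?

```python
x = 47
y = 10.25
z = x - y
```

int - float = float

float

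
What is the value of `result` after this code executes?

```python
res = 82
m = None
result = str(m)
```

res = 82; m = None; result = 'None'

'None'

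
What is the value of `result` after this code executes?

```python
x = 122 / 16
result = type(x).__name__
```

x is float; result = 'float'

'float'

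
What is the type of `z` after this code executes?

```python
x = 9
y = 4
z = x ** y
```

positive int ** positive int = int

int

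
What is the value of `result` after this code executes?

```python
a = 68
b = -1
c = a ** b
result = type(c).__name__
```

a is int; b is int; c is float; result = 'float'

'float'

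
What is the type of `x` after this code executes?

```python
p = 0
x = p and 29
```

'and' returns first falsy value (0 is int)

int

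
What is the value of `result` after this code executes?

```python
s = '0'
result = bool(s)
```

s = '0'; result = True

True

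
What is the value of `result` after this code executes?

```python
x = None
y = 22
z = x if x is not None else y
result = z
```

x = None; y = 22; z = 22; result = 22

22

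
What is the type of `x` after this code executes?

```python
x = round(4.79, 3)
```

round() with decimal places returns float

float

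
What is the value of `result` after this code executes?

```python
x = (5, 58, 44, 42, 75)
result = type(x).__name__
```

x is tuple; result = 'tuple'

'tuple'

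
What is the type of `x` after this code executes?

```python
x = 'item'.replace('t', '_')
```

str.replace() returns str

str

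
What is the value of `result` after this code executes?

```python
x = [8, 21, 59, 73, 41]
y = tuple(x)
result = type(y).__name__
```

x is list; y is tuple; result = 'tuple'

'tuple'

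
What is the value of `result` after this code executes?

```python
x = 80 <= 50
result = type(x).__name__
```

x is bool; result = 'bool'

'bool'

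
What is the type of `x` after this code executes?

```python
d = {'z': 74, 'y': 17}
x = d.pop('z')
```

dict.pop() returns the value

int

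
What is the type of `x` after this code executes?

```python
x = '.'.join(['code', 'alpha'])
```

str.join() returns str

str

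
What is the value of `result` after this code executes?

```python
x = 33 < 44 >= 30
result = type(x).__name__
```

x is bool; result = 'bool'

'bool'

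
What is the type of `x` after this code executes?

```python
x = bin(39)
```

bin() returns str representation

str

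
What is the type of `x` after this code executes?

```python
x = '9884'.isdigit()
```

str.isdigit() returns bool

bool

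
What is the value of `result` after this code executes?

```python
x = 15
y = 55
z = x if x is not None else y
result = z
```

x = 15; y = 55; z = 15; result = 15

15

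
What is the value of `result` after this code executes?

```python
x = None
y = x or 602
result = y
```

x = None; y = 602; result = 602

602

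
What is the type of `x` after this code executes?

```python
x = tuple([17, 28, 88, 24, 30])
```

tuple() constructor returns tuple

tuple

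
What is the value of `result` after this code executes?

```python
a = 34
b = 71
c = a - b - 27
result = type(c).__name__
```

a is int; b is int; c is int; result = 'int'

'int'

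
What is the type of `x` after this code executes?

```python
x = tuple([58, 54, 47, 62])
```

tuple() constructor returns tuple

tuple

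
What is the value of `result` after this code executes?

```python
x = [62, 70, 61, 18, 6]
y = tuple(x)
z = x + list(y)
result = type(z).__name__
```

x is list; y is tuple; z is list; result = 'list'

'list'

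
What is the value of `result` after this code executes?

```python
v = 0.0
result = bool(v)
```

v = 0.0; result = False

False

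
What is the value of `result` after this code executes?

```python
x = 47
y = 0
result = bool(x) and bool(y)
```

x = 47; y = 0; result = False

False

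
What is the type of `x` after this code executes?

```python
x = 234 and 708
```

'and' with truthy values returns last operand (int)

int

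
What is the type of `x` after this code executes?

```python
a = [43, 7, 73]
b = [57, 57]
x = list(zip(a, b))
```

list(zip()) returns a list of tuples

list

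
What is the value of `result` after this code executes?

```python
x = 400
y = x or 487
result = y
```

x = 400; y = 400; result = 400

400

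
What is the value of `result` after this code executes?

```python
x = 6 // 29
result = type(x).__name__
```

x is int; result = 'int'

'int'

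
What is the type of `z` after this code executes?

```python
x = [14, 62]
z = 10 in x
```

'in' operator returns bool

bool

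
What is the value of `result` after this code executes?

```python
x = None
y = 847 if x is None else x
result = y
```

x = None; y = 847; result = 847

847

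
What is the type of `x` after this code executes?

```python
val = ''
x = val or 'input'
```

'or' returns first truthy value (str)

str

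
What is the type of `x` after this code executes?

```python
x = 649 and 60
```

'and' with truthy values returns last operand (int)

int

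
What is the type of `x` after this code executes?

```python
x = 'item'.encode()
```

str.encode() returns bytes

bytes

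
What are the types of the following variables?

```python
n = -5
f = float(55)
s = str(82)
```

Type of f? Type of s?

f is assigned the result of calling float(), which returns a float; s is assigned the result of calling str(), which returns a str

float, str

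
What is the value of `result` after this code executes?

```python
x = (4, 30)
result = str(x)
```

x = (4, 30); result = '(4, 30)'

'(4, 30)'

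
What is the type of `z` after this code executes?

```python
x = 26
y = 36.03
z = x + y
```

int + float = float

float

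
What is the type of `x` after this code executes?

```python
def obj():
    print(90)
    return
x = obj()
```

Bare return returns None

NoneType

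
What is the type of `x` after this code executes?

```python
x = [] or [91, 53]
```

'or' returns first truthy value (list)

list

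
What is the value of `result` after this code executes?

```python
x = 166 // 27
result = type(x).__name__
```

x is int; result = 'int'

'int'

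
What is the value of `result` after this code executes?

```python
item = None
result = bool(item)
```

item = None; result = False

False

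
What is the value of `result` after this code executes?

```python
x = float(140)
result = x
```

x = 140.0; result = 140.0

140.0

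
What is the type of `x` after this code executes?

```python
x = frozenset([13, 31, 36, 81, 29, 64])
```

frozenset() returns frozenset

frozenset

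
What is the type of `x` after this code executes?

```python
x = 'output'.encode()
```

str.encode() returns bytes

bytes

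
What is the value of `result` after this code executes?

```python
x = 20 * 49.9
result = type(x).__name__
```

x is float; result = 'float'

'float'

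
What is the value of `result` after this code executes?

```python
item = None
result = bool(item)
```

item = None; result = False

False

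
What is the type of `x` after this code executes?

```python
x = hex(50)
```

hex() returns str representation

str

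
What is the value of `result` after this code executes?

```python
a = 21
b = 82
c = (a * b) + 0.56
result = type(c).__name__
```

a is int; b is int; c is float; result = 'float'

'float'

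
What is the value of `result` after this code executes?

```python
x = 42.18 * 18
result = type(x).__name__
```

x is float; result = 'float'

'float'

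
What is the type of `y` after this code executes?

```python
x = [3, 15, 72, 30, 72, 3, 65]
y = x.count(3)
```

list.count() returns int

int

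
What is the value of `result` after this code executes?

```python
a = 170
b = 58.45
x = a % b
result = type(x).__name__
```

a is int; b is float; x is float; result = 'float'

'float'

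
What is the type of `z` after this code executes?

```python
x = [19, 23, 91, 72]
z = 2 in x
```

'in' operator returns bool

bool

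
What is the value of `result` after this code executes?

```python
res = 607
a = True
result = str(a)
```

res = 607; a = True; result = 'True'

'True'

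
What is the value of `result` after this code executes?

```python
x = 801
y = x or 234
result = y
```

x = 801; y = 801; result = 801

801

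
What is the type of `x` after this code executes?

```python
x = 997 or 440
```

'or' returns first truthy value (int)

int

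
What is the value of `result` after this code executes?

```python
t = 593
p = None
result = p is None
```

t = 593; p = None; result = True

True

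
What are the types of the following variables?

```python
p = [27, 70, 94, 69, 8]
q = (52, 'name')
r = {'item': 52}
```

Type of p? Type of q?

p is assigned a list literal (square brackets); q is assigned a tuple (parenthesized, comma-separated values)

list, tuple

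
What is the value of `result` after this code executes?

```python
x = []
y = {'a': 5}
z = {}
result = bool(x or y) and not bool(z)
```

x = []; y = {'a': 5}; z = {}; result = True

True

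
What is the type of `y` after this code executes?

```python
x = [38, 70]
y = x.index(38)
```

list.index() returns int

int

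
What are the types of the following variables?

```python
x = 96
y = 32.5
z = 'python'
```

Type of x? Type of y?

x is assigned a bare integer (no decimal point), so it is an int; y is assigned a number with a decimal point, so it is a float

int, float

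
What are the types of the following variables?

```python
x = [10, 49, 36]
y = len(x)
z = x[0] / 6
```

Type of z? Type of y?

int / int = float; len() returns int

float, int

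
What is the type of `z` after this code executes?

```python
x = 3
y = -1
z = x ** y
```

int ** negative = float

float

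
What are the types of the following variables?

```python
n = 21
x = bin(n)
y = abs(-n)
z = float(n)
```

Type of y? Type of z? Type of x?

abs() of int returns int; float() returns float; bin() returns str

int, float, str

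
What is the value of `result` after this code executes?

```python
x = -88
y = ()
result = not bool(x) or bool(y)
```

x = -88; y = (); result = False

False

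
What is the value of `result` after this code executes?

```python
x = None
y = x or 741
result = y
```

x = None; y = 741; result = 741

741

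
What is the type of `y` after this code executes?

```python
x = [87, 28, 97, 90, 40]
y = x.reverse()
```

list.reverse() returns None

NoneType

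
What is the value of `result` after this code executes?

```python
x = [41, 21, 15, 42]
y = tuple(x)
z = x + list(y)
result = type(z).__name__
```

x is list; y is tuple; z is list; result = 'list'

'list'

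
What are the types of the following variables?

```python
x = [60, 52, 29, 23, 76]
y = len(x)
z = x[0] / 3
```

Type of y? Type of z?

len() returns int; int / int = float

int, float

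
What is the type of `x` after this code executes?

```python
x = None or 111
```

'or' with None returns the other truthy value

int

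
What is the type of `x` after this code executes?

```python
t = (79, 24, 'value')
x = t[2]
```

Index 2 of tuple is a str literal

str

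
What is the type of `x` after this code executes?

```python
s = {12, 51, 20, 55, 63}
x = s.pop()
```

Popping from set[int] returns int

int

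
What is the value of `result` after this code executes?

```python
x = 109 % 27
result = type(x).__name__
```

x is int; result = 'int'

'int'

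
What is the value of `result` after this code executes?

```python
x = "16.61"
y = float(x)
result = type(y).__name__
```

x is str; y is float; result = 'float'

'float'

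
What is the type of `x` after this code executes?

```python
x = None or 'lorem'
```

'or' with None returns the other truthy value (str)

str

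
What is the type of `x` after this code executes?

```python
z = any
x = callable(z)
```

callable() returns bool

bool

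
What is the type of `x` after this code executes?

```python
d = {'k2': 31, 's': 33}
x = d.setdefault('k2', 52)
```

dict.setdefault() returns the (existing or default) value

int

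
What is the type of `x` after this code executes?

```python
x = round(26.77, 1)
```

round() with decimal places returns float

float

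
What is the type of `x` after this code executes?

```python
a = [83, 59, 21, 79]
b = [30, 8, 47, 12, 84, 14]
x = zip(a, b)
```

zip() returns a zip object

zip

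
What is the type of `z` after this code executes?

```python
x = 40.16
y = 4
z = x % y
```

float % int = float

float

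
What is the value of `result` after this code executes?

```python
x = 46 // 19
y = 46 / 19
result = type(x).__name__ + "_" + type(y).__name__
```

x is int; y is float; result = 'int_float'

'int_float'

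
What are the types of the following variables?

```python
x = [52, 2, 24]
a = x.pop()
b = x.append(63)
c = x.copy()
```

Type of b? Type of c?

append() returns None; copy() returns list

NoneType, list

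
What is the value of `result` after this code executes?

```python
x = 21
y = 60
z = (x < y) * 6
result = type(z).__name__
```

x is int; y is int; z is int; result = 'int'

'int'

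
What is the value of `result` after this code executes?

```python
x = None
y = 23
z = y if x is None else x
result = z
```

x = None; y = 23; z = 23; result = 23

23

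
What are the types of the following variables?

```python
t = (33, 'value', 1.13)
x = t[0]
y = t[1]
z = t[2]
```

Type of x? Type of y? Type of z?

tuple[0] is int; tuple[1] is str; tuple[2] is float

int, str, float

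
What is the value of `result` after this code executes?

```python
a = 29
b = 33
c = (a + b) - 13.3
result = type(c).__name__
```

a is int; b is int; c is float; result = 'float'

'float'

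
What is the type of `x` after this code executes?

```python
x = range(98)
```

range() returns a range object

range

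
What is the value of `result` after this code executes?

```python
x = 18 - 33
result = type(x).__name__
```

x is int; result = 'int'

'int'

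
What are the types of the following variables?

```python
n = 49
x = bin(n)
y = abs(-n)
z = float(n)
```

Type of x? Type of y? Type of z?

bin() returns str; abs() of int returns int; float() returns float

str, int, float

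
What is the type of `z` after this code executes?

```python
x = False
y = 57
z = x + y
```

bool + int = int (bool is subclass of int)

int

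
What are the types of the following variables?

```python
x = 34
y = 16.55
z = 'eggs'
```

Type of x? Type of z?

x is assigned a bare integer (no decimal point), so it is an int; z is assigned a quoted string literal, so it is a str

int, str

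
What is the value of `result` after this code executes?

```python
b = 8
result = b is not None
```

b = 8; result = True

True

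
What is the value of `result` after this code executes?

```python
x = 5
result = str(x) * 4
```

x = 5; result = '5555'

'5555'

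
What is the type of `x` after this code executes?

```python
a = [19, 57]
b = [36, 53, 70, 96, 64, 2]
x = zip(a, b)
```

zip() returns a zip object

zip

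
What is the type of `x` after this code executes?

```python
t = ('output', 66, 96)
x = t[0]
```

Index 0 of tuple is a str literal

str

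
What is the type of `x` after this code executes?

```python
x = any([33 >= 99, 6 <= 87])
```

any() returns bool

bool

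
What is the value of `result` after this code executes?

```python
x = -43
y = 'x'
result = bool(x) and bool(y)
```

x = -43; y = 'x'; result = True

True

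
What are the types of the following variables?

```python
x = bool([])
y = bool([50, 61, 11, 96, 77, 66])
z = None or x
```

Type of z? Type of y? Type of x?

None or bool returns the bool; bool() returns bool; bool() returns bool

bool, bool, bool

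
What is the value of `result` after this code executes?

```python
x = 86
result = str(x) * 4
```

x = 86; result = '86868686'

'86868686'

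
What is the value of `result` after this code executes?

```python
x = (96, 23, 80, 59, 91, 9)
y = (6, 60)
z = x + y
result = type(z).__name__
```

x is tuple; y is tuple; z is tuple; result = 'tuple'

'tuple'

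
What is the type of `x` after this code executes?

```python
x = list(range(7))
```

list(range()) returns list

list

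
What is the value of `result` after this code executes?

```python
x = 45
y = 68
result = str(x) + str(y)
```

x = 45; y = 68; result = '4568'

'4568'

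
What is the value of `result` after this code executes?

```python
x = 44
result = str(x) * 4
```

x = 44; result = '44444444'

'44444444'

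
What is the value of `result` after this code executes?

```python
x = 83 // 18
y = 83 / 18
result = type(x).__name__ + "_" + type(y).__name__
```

x is int; y is float; result = 'int_float'

'int_float'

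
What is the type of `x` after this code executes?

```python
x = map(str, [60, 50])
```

map() returns a map object

map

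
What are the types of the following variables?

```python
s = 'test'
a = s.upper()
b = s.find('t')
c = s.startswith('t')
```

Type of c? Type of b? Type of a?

startswith() returns bool; find() returns int; upper() returns str

bool, int, str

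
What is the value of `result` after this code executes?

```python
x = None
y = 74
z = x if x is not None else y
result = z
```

x = None; y = 74; z = 74; result = 74

74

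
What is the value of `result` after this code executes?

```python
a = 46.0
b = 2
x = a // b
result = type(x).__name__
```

a is float; b is int; x is float; result = 'float'

'float'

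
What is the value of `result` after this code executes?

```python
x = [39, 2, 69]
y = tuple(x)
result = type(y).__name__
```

x is list; y is tuple; result = 'tuple'

'tuple'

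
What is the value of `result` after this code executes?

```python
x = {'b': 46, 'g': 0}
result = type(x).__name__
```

x is dict; result = 'dict'

'dict'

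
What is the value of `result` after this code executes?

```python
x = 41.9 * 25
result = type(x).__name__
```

x is float; result = 'float'

'float'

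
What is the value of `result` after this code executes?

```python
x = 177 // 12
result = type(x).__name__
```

x is int; result = 'int'

'int'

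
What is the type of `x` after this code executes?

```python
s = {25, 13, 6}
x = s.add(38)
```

set.add() returns None (mutates in place)

NoneType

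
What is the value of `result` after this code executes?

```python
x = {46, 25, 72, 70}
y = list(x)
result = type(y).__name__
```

x is set; y is list; result = 'list'

'list'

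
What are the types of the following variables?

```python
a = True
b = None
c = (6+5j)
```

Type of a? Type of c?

a is assigned the constant True, which has type bool; c is assigned (6+5j), an int plus an imaginary literal (j suffix), which evaluates to complex

bool, complex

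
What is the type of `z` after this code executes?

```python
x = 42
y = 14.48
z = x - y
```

int - float = float

float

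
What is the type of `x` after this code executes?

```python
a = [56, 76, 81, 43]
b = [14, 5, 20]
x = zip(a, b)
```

zip() returns a zip object

zip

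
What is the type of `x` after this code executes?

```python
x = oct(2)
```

oct() returns str representation

str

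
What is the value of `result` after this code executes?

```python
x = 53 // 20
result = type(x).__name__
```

x is int; result = 'int'

'int'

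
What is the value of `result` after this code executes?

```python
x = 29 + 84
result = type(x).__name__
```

x is int; result = 'int'

'int'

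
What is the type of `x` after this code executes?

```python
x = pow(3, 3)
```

pow(int, int) returns int

int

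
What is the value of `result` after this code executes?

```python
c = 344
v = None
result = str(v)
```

c = 344; v = None; result = 'None'

'None'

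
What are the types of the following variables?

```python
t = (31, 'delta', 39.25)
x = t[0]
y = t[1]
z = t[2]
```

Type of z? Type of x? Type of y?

tuple[2] is float; tuple[0] is int; tuple[1] is str

float, int, str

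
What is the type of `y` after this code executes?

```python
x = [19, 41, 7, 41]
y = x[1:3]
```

Slicing a list returns a list

list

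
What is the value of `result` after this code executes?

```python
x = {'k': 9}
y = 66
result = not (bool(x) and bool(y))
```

x = {'k': 9}; y = 66; result = False

False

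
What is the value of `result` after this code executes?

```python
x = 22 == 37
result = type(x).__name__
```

x is bool; result = 'bool'

'bool'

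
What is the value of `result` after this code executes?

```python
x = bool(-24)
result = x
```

x = True; result = True

True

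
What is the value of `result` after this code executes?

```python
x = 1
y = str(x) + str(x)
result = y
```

x = 1; y = '11'; result = '11'

'11'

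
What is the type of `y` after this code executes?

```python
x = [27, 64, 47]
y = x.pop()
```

list.pop() returns the popped element

int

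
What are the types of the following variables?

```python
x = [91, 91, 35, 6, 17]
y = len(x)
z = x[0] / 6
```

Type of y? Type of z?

len() returns int; int / int = float

int, float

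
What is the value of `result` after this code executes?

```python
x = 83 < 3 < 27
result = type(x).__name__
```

x is bool; result = 'bool'

'bool'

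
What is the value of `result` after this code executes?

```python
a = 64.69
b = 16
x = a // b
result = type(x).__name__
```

a is float; b is int; x is float; result = 'float'

'float'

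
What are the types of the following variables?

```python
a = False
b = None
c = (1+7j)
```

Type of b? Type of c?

b is assigned None, whose type is NoneType; c is assigned (1+7j), an int plus an imaginary literal (j suffix), which evaluates to complex

NoneType, complex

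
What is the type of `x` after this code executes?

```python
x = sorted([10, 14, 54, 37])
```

sorted() always returns list

list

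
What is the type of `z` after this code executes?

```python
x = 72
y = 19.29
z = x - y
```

int - float = float

float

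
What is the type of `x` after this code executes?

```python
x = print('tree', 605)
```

print() returns None

NoneType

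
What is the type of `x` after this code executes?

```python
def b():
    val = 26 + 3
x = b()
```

Function without return returns None

NoneType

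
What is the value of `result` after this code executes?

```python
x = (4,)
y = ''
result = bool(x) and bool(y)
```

x = (4,); y = ''; result = False

False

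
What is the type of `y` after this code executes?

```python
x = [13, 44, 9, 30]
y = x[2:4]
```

Slicing a list returns a list

list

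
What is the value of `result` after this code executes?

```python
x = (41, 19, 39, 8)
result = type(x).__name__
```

x is tuple; result = 'tuple'

'tuple'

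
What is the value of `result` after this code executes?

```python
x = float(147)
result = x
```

x = 147.0; result = 147.0

147.0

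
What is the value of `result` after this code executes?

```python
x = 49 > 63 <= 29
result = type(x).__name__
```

x is bool; result = 'bool'

'bool'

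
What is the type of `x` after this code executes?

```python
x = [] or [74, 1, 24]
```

'or' returns first truthy value (list)

list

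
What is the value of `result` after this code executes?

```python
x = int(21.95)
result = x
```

x = 21; result = 21

21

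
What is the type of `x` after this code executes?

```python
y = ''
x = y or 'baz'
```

'or' returns first truthy value (str)

str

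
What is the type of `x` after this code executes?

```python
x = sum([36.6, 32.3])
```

sum() of floats returns float

float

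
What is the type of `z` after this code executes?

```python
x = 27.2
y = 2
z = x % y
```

float % int = float

float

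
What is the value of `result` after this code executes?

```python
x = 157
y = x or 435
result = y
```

x = 157; y = 157; result = 157

157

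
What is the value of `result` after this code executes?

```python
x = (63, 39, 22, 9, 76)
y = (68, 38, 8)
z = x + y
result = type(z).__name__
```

x is tuple; y is tuple; z is tuple; result = 'tuple'

'tuple'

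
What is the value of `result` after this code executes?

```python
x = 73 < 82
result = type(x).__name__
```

x is bool; result = 'bool'

'bool'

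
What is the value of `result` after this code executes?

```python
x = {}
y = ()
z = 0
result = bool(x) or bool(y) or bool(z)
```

x = {}; y = (); z = 0; result = False

False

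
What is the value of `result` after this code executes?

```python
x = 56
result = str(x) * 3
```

x = 56; result = '565656'

'565656'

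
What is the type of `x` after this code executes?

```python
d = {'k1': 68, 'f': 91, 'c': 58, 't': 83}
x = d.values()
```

.values() returns dict_values view

dict_values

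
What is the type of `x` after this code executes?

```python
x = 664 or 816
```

'or' returns first truthy value (int)

int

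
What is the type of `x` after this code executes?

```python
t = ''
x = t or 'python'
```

'or' returns first truthy value (str)

str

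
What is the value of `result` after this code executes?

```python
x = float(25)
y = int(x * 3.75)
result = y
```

x = 25.0; y = 93; result = 93

93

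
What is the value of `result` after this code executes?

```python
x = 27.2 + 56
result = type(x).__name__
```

x is float; result = 'float'

'float'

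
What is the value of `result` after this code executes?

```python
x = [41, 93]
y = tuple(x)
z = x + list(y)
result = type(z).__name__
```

x is list; y is tuple; z is list; result = 'list'

'list'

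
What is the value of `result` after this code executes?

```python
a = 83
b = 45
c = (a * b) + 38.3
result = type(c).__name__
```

a is int; b is int; c is float; result = 'float'

'float'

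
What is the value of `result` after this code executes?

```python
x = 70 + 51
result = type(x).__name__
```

x is int; result = 'int'

'int'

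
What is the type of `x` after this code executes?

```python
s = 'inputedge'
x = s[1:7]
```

Slicing a str returns str

str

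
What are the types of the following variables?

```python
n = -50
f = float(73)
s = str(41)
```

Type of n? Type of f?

n is assigned a bare integer (no decimal point), so it is an int; f is assigned the result of calling float(), which returns a float

int, float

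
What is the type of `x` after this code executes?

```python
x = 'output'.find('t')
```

str.find() returns int index

int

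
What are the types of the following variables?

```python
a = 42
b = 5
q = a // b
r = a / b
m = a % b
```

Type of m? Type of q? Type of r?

% of ints returns int; // returns int; / returns float

int, int, float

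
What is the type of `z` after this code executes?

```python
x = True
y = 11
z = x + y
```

bool + int = int (bool is subclass of int)

int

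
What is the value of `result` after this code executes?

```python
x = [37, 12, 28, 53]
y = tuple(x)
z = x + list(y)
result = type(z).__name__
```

x is list; y is tuple; z is list; result = 'list'

'list'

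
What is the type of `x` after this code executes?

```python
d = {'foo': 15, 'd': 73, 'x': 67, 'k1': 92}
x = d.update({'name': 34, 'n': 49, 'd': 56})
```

dict.update() returns None

NoneType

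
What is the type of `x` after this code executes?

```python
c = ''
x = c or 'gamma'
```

'or' returns first truthy value (str)

str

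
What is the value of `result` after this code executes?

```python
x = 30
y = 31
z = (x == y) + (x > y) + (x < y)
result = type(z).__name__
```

x is int; y is int; z is int; result = 'int'

'int'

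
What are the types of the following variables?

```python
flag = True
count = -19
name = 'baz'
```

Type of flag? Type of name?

flag is assigned the constant True, which has type bool; name is assigned a quoted string literal, so it is a str

bool, str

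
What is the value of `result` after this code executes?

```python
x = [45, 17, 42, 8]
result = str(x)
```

x = [45, 17, 42, 8]; result = '[45, 17, 42, 8]'

'[45, 17, 42, 8]'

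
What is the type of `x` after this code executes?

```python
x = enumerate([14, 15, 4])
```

enumerate() returns an enumerate object

enumerate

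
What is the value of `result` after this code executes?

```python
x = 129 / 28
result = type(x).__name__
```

x is float; result = 'float'

'float'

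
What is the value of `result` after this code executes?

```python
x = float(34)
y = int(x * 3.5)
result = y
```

x = 34.0; y = 119; result = 119

119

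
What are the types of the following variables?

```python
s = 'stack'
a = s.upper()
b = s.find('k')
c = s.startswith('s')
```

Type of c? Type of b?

startswith() returns bool; find() returns int

bool, int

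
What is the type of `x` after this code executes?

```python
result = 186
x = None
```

None has type NoneType

NoneType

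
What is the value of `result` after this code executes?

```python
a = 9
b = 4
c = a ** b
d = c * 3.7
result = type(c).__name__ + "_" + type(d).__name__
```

a is int; b is int; c is int; d is float; result = 'int_float'

'int_float'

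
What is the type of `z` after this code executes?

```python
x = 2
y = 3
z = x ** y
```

positive int ** positive int = int

int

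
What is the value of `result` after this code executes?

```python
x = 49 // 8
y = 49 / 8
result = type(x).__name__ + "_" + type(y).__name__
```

x is int; y is float; result = 'int_float'

'int_float'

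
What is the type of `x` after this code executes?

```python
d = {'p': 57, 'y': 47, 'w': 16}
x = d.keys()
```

.keys() returns dict_keys view

dict_keys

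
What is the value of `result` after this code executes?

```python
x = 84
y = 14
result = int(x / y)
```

x = 84; y = 14; result = 6

6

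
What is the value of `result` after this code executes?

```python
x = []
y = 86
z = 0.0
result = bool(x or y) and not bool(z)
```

x = []; y = 86; z = 0.0; result = True

True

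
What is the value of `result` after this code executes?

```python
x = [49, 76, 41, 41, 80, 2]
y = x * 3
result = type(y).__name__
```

x is list; y is list; result = 'list'

'list'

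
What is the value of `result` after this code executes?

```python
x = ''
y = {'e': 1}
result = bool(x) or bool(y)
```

x = ''; y = {'e': 1}; result = True

True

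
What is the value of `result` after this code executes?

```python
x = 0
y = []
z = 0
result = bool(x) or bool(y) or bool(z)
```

x = 0; y = []; z = 0; result = False

False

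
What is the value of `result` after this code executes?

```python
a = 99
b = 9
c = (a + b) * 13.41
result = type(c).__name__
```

a is int; b is int; c is float; result = 'float'

'float'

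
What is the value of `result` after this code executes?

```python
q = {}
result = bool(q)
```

q = {}; result = False

False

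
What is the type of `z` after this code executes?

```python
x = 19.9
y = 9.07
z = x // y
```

float // float = float

float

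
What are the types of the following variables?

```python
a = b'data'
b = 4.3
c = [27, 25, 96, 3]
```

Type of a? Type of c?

a is assigned a bytes literal (b'...' prefix); c is assigned a list literal (square brackets)

bytes, list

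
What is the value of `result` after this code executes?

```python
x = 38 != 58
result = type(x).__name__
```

x is bool; result = 'bool'

'bool'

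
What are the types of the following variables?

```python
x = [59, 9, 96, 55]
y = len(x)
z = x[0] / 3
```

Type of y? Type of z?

len() returns int; int / int = float

int, float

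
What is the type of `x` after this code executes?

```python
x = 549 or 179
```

'or' returns first truthy value (int)

int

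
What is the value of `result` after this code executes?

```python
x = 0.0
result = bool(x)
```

x = 0.0; result = False

False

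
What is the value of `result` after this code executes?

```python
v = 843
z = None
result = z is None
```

v = 843; z = None; result = True

True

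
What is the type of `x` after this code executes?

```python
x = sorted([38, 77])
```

sorted() always returns list

list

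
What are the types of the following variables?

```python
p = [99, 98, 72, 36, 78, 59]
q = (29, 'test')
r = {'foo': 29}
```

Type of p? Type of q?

p is assigned a list literal (square brackets); q is assigned a tuple (parenthesized, comma-separated values)

list, tuple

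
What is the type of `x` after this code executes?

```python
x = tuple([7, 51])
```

tuple() constructor returns tuple

tuple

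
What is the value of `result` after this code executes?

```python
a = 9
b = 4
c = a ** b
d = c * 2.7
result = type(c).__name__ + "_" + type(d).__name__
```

a is int; b is int; c is int; d is float; result = 'int_float'

'int_float'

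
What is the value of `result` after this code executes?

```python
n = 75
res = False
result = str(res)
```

n = 75; res = False; result = 'False'

'False'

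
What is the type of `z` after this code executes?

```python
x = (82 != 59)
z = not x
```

'not' returns bool

bool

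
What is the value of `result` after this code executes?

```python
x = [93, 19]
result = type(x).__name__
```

x is list; result = 'list'

'list'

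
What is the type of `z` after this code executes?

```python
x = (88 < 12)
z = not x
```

'not' returns bool

bool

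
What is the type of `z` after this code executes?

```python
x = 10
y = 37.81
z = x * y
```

int * float = float

float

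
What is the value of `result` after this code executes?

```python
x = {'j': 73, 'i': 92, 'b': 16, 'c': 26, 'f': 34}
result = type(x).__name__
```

x is dict; result = 'dict'

'dict'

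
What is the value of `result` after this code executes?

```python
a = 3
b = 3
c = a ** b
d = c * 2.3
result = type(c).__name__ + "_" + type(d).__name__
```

a is int; b is int; c is int; d is float; result = 'int_float'

'int_float'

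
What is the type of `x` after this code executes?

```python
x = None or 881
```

'or' with None returns the other truthy value

int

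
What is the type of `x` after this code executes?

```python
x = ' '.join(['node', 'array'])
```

str.join() returns str

str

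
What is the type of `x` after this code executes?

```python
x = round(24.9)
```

round() with no decimal places returns int

int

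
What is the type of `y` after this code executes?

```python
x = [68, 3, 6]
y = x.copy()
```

list.copy() returns list

list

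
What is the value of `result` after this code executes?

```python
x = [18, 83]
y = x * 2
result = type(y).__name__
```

x is list; y is list; result = 'list'

'list'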